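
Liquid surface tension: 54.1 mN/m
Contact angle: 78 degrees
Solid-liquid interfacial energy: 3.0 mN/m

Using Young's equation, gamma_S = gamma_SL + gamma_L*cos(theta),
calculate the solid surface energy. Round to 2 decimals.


gamma_S = 3.0 + 54.1 * cos(78)
= 14.25 mN/m

14.25


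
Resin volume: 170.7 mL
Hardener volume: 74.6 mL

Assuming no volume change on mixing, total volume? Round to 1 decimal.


V_total = 170.7 + 74.6 = 245.3 mL

245.3


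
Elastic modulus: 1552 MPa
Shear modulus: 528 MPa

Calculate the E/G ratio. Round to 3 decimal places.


E / G = 1552 / 528 = 2.939

2.939


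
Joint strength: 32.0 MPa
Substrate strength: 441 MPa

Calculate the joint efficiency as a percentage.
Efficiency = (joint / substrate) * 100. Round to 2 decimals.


Efficiency = (32.0 / 441) * 100 = 7.26%

7.26


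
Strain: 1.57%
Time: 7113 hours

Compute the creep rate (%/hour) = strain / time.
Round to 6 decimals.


Creep rate = 1.57 / 7113
= 0.000221 %/h

0.000221


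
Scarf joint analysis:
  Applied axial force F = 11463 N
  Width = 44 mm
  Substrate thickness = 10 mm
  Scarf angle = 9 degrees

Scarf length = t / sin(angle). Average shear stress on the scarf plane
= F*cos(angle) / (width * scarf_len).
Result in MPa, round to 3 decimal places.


Scarf length = 10 / sin(9 deg) = 63.9245 mm
cos(9 deg) = 0.987688
Shear = 11463 * 0.987688 / (44 * 63.9245)
= 4.025 MPa

4.025


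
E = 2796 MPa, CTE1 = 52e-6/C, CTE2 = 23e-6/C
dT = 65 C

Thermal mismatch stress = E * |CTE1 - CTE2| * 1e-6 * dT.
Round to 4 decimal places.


= 2796 * 29e-6 * 65
= 5.2705 MPa

5.2705


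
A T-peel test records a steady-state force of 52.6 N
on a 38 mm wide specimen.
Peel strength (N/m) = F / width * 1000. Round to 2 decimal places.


Peel strength = 52.6 / 38 * 1000
= 1384.21 N/m

1384.21


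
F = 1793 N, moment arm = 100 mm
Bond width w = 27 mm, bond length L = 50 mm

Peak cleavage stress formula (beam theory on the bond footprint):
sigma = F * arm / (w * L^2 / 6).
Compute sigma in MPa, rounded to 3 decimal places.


sigma = (1793 * 100) / (27 * 2500 / 6)
= 179300 * 6 / 67500
= 1075800 / 67500
= 15.938 MPa

15.938


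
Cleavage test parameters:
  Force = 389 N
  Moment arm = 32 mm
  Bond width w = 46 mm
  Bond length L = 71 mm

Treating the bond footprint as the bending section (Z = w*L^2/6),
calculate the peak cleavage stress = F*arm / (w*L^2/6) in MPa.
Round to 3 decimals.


M = 389 * 32 = 12448 N*mm
Z = 46 * 71^2 / 6 = 231886 / 6 mm^3
sigma = M / Z = 6 * 12448 / 231886 = 74688 / 231886
= 0.322 MPa

0.322


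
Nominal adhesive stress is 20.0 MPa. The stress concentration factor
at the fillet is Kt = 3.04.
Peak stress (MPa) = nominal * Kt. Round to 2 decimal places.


Peak = 20.0 * 3.04 = 60.80 MPa

60.80


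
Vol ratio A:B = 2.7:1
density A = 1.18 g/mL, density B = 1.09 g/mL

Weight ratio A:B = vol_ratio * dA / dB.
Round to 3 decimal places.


Weight ratio = 2.7 * 1.18 / 1.09
= 2.923

2.923


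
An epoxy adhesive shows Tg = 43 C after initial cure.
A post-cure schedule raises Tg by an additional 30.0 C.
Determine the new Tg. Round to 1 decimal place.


New Tg = 43 + 30.0
= 73.0 C

73.0


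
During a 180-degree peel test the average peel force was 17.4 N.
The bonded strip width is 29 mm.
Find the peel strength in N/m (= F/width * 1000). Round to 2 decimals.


Peel strength = F/width * 1000
= 17.4 / 29 * 1000
= 600.00 N/m

600.00


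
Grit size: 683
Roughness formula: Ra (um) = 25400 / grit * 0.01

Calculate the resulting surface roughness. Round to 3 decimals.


Ra = 25400 / 683 * 0.01
= 0.372 um

0.372


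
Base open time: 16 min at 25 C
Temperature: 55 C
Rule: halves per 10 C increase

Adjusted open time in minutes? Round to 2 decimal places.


Acceleration = 2^((55-25)/10) = 8.0000
Open time = 16 / 8.0000 = 2.00 min

2.00


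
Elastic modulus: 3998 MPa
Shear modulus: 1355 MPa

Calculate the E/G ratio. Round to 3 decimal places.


E / G = 3998 / 1355 = 2.951

2.951


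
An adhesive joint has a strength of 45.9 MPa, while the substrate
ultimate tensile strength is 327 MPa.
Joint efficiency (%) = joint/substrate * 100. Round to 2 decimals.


Efficiency = 45.9 / 327 * 100
= 14.04%

14.04


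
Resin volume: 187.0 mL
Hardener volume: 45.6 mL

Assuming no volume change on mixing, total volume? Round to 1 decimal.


V_total = 187.0 + 45.6 = 232.6 mL

232.6


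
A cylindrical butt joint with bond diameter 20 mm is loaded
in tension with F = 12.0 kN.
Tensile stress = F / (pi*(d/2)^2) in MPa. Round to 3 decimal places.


Area = pi * (20/2)^2 = 314.1593 mm^2
Stress = 12.0*1000 / 314.1593
= 38.197 MPa

38.197


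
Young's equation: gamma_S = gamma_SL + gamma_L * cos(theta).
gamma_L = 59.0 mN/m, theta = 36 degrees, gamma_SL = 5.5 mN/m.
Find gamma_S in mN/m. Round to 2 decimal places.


cos(36 deg) = 0.809017
gamma_S = 5.5 + 59.0 * 0.809017
= 53.23 mN/m

53.23


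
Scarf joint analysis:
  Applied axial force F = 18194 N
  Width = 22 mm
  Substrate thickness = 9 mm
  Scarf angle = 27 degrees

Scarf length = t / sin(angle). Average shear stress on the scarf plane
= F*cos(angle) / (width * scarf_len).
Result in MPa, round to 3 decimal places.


Scarf length = 9 / sin(27 deg) = 19.8242 mm
cos(27 deg) = 0.891007
Shear = 18194 * 0.891007 / (22 * 19.8242)
= 37.170 MPa

37.170


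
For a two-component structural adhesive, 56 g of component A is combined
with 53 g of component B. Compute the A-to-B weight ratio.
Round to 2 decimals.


Weight ratio A:B = 56 / 53
= 1.06

1.06


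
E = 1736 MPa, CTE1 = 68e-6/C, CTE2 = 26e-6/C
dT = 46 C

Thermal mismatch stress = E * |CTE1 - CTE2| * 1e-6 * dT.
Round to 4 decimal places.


= 1736 * 42e-6 * 46
= 3.3540 MPa

3.3540


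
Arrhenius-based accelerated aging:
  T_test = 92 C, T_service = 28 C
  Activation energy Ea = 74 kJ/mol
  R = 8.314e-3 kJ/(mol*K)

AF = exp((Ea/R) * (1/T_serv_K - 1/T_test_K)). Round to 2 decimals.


T_test_K = 365.15, T_serv_K = 301.15
AF = exp((74/8.314e-3) * (1/301.15 - 1/365.15))
= 177.72

177.72


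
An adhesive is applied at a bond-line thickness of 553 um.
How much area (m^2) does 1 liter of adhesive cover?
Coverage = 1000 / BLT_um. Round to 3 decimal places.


Coverage = 1000 / 553 = 1.808 m^2

1.808


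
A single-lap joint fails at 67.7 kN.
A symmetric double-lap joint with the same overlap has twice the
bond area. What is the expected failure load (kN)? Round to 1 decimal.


Double-lap load = 2 * 67.7 = 135.4 kN

135.4


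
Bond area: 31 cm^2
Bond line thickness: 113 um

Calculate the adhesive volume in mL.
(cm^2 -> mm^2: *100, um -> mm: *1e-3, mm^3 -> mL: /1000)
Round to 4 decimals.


V = 31*100 * 113*1e-3 / 1000
= 0.3503 mL

0.3503


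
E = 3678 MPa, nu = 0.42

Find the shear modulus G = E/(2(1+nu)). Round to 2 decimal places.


G = 3678 / (2 * 1.42)
= 1295.07 MPa

1295.07


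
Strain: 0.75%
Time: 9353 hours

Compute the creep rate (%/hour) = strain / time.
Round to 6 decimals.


Creep rate = 0.75 / 9353
= 0.000080 %/h

0.000080


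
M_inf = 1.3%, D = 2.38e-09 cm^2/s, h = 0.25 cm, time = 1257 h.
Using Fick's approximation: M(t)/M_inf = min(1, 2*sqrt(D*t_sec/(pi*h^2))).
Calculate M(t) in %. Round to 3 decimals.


t = 4525200 s
ratio = min(1, 2*sqrt(2.38e-09*4525200/(pi*0.0625)))
= 0.468406
M(t) = 1.3 * 0.468406 = 0.609%

0.609


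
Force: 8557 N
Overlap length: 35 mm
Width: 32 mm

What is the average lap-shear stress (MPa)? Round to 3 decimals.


Average shear stress = F / (overlap * width)
= 8557 / (35 * 32)
= 7.640 MPa

7.640


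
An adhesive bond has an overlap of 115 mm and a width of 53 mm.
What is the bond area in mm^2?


Bond area = overlap * width
= 115 * 53
= 6095 mm^2

6095


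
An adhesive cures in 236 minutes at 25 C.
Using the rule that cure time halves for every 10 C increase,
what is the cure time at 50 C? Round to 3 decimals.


Factor = 2^((50 - 25) / 10) = 5.6569
Cure time = 236 / 5.6569
= 41.719 minutes

41.719


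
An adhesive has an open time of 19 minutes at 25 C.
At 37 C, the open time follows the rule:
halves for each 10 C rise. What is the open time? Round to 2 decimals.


Factor = 2^((37-25)/10) = 2.2974
Open time = 19 / 2.2974 = 8.27 min

8.27


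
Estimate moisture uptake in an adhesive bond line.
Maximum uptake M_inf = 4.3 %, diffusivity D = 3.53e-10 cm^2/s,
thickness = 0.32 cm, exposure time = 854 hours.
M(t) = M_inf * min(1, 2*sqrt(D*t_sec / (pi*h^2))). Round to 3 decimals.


Convert time: 854 h = 3074400 s
ratio = min(1, 2*sqrt(3.53e-10*3074400/(pi*0.32^2)))
= 0.116164
M(t) = 4.3 * 0.116164 = 0.500%

0.500


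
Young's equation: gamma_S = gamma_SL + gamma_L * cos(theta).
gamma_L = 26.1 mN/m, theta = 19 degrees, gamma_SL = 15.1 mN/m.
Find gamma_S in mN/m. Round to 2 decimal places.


cos(19 deg) = 0.945519
gamma_S = 15.1 + 26.1 * 0.945519
= 39.78 mN/m

39.78


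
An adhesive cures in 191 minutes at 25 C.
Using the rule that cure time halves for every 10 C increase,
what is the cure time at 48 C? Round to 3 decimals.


Factor = 2^((48 - 25) / 10) = 4.9246
Cure time = 191 / 4.9246
= 38.785 minutes

38.785


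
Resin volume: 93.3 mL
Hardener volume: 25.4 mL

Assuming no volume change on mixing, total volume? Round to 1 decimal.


V_total = 93.3 + 25.4 = 118.7 mL

118.7


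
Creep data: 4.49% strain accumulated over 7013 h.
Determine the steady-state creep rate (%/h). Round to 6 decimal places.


Rate = 4.49 / 7013 = 0.000640 %/h

0.000640


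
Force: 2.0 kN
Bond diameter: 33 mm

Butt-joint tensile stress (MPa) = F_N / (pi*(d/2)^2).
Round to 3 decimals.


F_N = 2.0 * 1000 = 2000.0 N
A = pi*(16.5)^2 = 855.2986 mm^2
stress = 2000.0 / 855.2986 = 2.338 MPa

2.338


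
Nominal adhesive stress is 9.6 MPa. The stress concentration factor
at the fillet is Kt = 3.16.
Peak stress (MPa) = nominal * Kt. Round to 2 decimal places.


Peak = 9.6 * 3.16 = 30.34 MPa

30.34


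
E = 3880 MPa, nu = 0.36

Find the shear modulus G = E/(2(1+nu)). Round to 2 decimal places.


G = 3880 / (2 * 1.36)
= 1426.47 MPa

1426.47


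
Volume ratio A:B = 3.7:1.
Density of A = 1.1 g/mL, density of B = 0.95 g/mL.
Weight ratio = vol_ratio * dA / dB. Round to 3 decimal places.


Wt ratio = 3.7 * 1.1 / 0.95
= 4.284

4.284


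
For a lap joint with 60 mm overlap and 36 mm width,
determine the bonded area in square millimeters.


Area = 60 * 36 = 2160 mm^2

2160


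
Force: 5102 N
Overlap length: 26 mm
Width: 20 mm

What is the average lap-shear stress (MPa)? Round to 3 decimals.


Average shear stress = F / (overlap * width)
= 5102 / (26 * 20)
= 9.812 MPa

9.812


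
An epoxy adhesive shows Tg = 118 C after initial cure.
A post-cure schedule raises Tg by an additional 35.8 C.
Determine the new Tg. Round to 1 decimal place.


New Tg = 118 + 35.8
= 153.8 C

153.8


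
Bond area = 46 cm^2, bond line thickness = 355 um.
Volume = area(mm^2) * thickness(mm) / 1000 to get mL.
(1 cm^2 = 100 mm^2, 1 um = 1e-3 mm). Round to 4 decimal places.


area_mm2 = 46 * 100 = 4600
blt_mm = 355 * 1e-3 = 0.355
vol_mm3 = 4600 * 0.355 = 1633.0
vol_mL = 1633.0 / 1000 = 1.6330 mL

1.6330


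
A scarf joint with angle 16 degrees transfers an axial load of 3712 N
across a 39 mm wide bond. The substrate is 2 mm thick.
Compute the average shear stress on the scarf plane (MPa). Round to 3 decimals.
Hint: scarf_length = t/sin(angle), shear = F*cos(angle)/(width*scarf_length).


scarf_length = 2 / sin(16 deg) = 7.2559 mm
cos(16 deg) = 0.961262
shear stress = 3712 * 0.961262 / (39 * 7.2559)
= 12.609 MPa

12.609


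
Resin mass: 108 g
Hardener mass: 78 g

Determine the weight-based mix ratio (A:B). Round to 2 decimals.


Ratio = 108 / 78 = 1.38

1.38


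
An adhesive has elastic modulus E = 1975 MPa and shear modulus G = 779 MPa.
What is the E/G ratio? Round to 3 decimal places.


E/G = 1975 / 779 = 2.535

2.535


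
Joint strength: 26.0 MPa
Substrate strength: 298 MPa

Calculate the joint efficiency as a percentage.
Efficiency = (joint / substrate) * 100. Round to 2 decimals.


Efficiency = (26.0 / 298) * 100 = 8.72%

8.72


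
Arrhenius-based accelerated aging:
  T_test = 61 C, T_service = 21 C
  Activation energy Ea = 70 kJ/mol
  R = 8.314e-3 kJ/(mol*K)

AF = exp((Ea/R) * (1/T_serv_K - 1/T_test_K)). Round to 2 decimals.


T_test_K = 334.15, T_serv_K = 294.15
AF = exp((70/8.314e-3) * (1/294.15 - 1/334.15))
= 30.77

30.77


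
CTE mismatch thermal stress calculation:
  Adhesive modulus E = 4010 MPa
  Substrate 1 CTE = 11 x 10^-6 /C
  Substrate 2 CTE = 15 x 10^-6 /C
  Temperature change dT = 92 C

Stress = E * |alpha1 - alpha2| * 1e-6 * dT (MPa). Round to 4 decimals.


delta_alpha = |11 - 15| = 4 x 10^-6/C
Stress = 4010 * 4e-6 * 92
= 1.4757 MPa

1.4757


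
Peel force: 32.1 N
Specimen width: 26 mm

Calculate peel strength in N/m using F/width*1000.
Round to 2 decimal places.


Peel strength = 32.1 / 26 * 1000 = 1234.62 N/m

1234.62


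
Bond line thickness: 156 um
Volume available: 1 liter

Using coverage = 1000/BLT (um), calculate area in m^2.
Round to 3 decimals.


1 L = 1e6 mm^3, thickness = 156 um = 0.156 mm
Area = 1e6 / 0.156 mm^2 = (1e6 / 0.156) / 1e6 m^2 = 1000 / 156 m^2
= 6.410 m^2

6.410


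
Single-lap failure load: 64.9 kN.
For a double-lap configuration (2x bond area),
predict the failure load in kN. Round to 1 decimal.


Failure load = 64.9 * 2 = 129.8 kN

129.8


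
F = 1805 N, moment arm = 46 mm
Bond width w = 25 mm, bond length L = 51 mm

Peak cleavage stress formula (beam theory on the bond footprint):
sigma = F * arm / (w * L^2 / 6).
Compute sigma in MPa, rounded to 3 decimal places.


sigma = (1805 * 46) / (25 * 2601 / 6)
= 83030 * 6 / 65025
= 498180 / 65025
= 7.661 MPa

7.661


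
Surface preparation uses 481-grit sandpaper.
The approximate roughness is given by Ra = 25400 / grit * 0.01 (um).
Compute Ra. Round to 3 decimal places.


Ra = 25400 / 481 * 0.01
= 254 / 481
= 0.528 um

0.528


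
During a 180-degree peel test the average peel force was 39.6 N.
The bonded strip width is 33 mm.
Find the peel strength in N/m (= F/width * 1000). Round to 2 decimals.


Peel strength = F/width * 1000
= 39.6 / 33 * 1000
= 1200.00 N/m

1200.00


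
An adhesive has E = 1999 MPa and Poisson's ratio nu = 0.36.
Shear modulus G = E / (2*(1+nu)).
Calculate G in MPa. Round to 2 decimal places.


G = 1999 / (2*(1+0.36))
= 1999 / 2.72
= 734.93 MPa

734.93


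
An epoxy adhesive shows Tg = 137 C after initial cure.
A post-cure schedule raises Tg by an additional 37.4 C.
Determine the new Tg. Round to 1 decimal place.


New Tg = 137 + 37.4
= 174.4 C

174.4


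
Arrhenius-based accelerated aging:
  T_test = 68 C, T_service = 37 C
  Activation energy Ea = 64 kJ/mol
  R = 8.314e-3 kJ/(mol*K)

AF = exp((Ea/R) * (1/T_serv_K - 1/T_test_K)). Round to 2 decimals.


T_test_K = 341.15, T_serv_K = 310.15
AF = exp((64/8.314e-3) * (1/310.15 - 1/341.15))
= 9.54

9.54


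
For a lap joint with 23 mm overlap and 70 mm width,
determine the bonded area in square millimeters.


Area = 23 * 70 = 1610 mm^2

1610


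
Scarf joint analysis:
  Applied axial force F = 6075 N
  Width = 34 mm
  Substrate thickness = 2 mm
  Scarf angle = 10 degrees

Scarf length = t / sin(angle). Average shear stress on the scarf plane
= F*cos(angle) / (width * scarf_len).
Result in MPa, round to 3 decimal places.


Scarf length = 2 / sin(10 deg) = 11.5175 mm
cos(10 deg) = 0.984808
Shear = 6075 * 0.984808 / (34 * 11.5175)
= 15.278 MPa

15.278


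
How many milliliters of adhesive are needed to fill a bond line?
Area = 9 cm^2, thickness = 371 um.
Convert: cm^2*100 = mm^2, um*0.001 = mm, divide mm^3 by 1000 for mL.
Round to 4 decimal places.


= (9 * 100) * (371 * 0.001) / 1000
= 0.3339 mL

0.3339


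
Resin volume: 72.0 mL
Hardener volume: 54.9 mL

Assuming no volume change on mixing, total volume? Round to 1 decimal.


V_total = 72.0 + 54.9 = 126.9 mL

126.9


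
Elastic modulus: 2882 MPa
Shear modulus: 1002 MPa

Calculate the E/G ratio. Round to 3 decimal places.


E / G = 2882 / 1002 = 2.876

2.876


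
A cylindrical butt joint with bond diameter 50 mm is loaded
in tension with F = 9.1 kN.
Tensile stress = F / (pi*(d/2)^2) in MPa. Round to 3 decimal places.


Area = pi * (50/2)^2 = 1963.4954 mm^2
Stress = 9.1*1000 / 1963.4954
= 4.635 MPa

4.635


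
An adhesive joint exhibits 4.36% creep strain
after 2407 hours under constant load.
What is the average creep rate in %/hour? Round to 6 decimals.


Creep rate = strain / time
= 4.36 / 2407
= 0.001811 %/h

0.001811


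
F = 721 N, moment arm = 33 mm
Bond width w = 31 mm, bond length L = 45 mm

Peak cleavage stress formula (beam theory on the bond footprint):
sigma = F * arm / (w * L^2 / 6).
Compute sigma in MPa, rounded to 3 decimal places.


sigma = (721 * 33) / (31 * 2025 / 6)
= 23793 * 6 / 62775
= 142758 / 62775
= 2.274 MPa

2.274


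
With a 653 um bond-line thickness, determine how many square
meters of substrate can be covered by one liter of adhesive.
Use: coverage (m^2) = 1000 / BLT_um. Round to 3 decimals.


Coverage = 1000 / 653 = 1.531 m^2

1.531


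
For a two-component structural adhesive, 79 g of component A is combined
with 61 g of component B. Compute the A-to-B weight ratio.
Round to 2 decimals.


Weight ratio A:B = 79 / 61
= 1.30

1.30


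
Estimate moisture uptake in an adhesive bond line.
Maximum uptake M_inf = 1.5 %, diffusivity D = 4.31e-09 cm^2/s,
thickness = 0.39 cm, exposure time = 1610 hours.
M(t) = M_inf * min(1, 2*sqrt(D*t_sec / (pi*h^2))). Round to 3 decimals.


Convert time: 1610 h = 5796000 s
ratio = min(1, 2*sqrt(4.31e-09*5796000/(pi*0.39^2)))
= 0.457292
M(t) = 1.5 * 0.457292 = 0.686%

0.686


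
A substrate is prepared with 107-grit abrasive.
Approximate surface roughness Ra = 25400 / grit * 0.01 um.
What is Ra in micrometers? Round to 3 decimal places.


Ra = 25400 / 107 * 0.01 = 2.374 um

2.374


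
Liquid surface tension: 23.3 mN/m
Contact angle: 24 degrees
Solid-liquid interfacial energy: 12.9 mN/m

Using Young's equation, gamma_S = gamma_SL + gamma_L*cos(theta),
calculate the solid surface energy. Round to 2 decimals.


gamma_S = 12.9 + 23.3 * cos(24)
= 34.19 mN/m

34.19


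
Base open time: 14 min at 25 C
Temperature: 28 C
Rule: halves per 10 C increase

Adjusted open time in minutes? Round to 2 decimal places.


Acceleration = 2^((28-25)/10) = 1.2311
Open time = 14 / 1.2311 = 11.37 min

11.37


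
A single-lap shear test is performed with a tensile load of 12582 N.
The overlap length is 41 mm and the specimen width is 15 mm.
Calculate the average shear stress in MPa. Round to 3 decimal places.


Shear stress = F / (overlap * width)
= 12582 / (41 * 15)
= 12582 / 615
= 20.459 MPa

20.459


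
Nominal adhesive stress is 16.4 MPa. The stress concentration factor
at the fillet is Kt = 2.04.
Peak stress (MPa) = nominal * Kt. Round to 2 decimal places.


Peak = 16.4 * 2.04 = 33.46 MPa

33.46


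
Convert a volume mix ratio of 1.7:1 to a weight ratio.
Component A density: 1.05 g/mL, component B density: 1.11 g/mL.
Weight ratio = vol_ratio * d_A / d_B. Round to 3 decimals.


= 1.7 * 1.05 / 1.11 = 1.608

1.608


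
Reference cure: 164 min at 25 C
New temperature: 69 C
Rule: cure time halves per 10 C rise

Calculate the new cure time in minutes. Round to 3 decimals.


factor = 2^((69-25)/10) = 21.1121
t_new = 164 / 21.1121 = 7.768 min

7.768


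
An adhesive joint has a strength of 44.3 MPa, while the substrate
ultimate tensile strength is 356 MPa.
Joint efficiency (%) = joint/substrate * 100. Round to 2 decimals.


Efficiency = 44.3 / 356 * 100
= 12.44%

12.44


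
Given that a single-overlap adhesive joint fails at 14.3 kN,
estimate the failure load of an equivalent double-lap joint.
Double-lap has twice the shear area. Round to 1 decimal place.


Double-lap factor = 2
Expected load = 14.3 * 2 = 28.6 kN

28.6


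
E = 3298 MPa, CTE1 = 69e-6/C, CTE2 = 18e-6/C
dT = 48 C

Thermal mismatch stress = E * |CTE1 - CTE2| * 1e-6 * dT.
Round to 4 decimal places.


= 3298 * 51e-6 * 48
= 8.0735 MPa

8.0735


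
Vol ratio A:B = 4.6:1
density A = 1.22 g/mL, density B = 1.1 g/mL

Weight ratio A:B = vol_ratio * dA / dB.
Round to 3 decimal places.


Weight ratio = 4.6 * 1.22 / 1.1
= 5.102

5.102


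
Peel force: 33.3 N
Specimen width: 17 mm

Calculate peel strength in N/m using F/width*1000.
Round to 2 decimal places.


Peel strength = 33.3 / 17 * 1000 = 1958.82 N/m

1958.82


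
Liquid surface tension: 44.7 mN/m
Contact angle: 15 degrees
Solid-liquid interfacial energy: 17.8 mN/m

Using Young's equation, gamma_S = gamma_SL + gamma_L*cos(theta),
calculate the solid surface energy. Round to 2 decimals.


gamma_S = 17.8 + 44.7 * cos(15)
= 60.98 mN/m

60.98


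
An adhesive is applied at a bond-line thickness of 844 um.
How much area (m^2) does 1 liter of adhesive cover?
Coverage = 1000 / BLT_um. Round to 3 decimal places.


Coverage = 1000 / 844 = 1.185 m^2

1.185


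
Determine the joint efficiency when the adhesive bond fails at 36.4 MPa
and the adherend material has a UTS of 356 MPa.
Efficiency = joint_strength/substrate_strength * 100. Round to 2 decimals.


Joint efficiency = 36.4 / 356 * 100
= 10.22%

10.22


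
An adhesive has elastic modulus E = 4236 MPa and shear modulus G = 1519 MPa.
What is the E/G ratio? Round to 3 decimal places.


E/G = 4236 / 1519 = 2.789

2.789


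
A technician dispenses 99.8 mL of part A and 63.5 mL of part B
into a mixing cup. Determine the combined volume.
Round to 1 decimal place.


Combined volume = 99.8 + 63.5
= 163.3 mL

163.3


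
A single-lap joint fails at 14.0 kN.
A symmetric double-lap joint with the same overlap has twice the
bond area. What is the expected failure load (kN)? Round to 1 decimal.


Double-lap load = 2 * 14.0 = 28.0 kN

28.0


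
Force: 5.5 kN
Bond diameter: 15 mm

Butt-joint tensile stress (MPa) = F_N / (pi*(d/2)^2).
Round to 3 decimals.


F_N = 5.5 * 1000 = 5500.0 N
A = pi*(7.5)^2 = 176.7146 mm^2
stress = 5500.0 / 176.7146 = 31.124 MPa

31.124


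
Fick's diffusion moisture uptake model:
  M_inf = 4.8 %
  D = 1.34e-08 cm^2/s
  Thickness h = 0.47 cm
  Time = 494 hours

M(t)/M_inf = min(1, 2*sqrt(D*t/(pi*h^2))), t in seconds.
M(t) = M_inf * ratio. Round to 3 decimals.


t_sec = 494 * 3600 = 1778400
ratio = 2*sqrt(1.34e-08*1778400/(pi*0.47^2))
= min(1, 0.370616)
= 0.370616
M(t) = 4.8 * 0.370616 = 1.779 %

1.779


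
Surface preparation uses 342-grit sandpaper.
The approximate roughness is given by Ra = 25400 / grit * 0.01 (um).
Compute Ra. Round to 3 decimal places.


Ra = 25400 / 342 * 0.01
= 254 / 342
= 0.743 um

0.743


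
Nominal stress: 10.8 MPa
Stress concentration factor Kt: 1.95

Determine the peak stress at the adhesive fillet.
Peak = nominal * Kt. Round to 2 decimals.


Peak stress = 10.8 * 1.95
= 21.06 MPa

21.06


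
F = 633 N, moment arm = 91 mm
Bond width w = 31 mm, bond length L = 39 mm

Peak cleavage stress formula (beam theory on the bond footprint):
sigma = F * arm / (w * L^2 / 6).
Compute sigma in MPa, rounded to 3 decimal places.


sigma = (633 * 91) / (31 * 1521 / 6)
= 57603 * 6 / 47151
= 345618 / 47151
= 7.330 MPa

7.330


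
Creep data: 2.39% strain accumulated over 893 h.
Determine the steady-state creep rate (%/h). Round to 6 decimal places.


Rate = 2.39 / 893 = 0.002676 %/h

0.002676


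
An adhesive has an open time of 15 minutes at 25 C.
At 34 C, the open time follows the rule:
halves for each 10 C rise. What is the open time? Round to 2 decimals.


Factor = 2^((34-25)/10) = 1.8661
Open time = 15 / 1.8661 = 8.04 min

8.04


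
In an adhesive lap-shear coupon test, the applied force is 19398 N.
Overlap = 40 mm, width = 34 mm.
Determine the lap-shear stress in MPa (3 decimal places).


stress = F / (overlap * width)
= 19398 / (40 * 34)
= 14.263 MPa

14.263


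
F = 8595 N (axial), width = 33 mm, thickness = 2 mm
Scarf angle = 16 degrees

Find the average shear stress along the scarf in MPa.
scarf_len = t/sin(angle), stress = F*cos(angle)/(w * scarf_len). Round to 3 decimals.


scarf_len = 2/sin(16 deg) = 7.2559
cos(16 deg) = 0.961262
stress = 8595*0.961262/(33*7.2559) = 34.505 MPa

34.505


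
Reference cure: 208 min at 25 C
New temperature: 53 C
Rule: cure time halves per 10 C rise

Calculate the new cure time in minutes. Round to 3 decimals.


factor = 2^((53-25)/10) = 6.9644
t_new = 208 / 6.9644 = 29.866 min

29.866


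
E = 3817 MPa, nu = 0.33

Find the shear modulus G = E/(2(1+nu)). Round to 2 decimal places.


G = 3817 / (2 * 1.33)
= 1434.96 MPa

1434.96


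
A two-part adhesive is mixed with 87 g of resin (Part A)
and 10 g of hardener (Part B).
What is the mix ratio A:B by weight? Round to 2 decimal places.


Mix ratio = mass_A / mass_B
= 87 / 10
= 8.70

8.70


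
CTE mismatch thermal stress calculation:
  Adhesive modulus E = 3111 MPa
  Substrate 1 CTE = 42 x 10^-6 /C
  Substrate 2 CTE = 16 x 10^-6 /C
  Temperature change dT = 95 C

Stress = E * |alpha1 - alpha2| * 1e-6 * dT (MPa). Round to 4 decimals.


delta_alpha = |42 - 16| = 26 x 10^-6/C
Stress = 3111 * 26e-6 * 95
= 7.6842 MPa

7.6842


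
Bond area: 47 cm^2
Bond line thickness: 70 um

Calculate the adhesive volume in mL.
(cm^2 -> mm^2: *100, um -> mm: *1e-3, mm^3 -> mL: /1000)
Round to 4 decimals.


V = 47*100 * 70*1e-3 / 1000
= 0.3290 mL

0.3290


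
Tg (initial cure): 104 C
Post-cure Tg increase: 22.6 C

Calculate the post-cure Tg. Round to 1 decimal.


Post-cure Tg = 104 + 22.6 = 126.6 C

126.6


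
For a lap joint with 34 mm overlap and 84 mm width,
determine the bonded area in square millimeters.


Area = 34 * 84 = 2856 mm^2

2856


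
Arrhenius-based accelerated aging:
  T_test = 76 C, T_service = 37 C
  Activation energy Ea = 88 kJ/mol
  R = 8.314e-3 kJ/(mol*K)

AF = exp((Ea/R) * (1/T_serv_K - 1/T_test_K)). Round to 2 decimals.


T_test_K = 349.15, T_serv_K = 310.15
AF = exp((88/8.314e-3) * (1/310.15 - 1/349.15))
= 45.24

45.24


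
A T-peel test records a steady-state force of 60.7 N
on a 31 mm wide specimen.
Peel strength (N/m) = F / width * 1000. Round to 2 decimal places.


Peel strength = 60.7 / 31 * 1000
= 1958.06 N/m

1958.06


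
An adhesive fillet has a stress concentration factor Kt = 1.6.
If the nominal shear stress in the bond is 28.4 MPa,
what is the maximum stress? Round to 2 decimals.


Max stress = 28.4 * 1.6 = 45.44 MPa

45.44


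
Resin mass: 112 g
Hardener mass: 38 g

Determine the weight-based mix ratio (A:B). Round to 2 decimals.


Ratio = 112 / 38 = 2.95

2.95


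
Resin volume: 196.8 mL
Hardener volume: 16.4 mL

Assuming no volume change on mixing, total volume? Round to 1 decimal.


V_total = 196.8 + 16.4 = 213.2 mL

213.2


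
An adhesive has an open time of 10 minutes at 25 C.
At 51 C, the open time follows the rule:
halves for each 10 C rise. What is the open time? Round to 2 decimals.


Factor = 2^((51-25)/10) = 6.0629
Open time = 10 / 6.0629 = 1.65 min

1.65


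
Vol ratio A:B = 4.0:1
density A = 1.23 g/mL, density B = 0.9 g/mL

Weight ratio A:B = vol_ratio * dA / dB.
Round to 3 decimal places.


Weight ratio = 4.0 * 1.23 / 0.9
= 5.467

5.467


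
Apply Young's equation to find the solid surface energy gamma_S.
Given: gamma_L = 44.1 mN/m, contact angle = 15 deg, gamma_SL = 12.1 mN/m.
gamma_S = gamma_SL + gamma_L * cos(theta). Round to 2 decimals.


theta_rad = 15 * pi/180 = 0.261799
gamma_S = 12.1 + 44.1 * cos(0.261799)
= 54.70 mN/m

54.70


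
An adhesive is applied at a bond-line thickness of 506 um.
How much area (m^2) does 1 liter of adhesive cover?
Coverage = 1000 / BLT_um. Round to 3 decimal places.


Coverage = 1000 / 506 = 1.976 m^2

1.976


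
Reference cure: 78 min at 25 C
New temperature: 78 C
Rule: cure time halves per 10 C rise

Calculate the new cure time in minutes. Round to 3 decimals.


factor = 2^((78-25)/10) = 39.3966
t_new = 78 / 39.3966 = 1.980 min

1.980


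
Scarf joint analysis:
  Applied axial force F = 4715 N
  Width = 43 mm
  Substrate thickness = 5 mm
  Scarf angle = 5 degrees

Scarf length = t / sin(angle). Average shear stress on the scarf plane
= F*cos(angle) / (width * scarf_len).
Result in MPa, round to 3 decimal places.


Scarf length = 5 / sin(5 deg) = 57.3686 mm
cos(5 deg) = 0.996195
Shear = 4715 * 0.996195 / (43 * 57.3686)
= 1.904 MPa

1.904


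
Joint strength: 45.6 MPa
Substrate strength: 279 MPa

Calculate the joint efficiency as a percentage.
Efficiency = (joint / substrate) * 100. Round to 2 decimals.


Efficiency = (45.6 / 279) * 100 = 16.34%

16.34


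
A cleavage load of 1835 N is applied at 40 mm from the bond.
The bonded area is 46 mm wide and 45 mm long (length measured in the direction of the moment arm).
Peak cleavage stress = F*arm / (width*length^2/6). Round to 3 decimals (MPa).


Moment = 1835 * 40 = 73400 N*mm
Section modulus = 46 * 2025 / 6 = 93150 / 6 mm^3
Stress = 73400 / (93150 / 6) = 440400 / 93150
= 4.728 MPa

4.728


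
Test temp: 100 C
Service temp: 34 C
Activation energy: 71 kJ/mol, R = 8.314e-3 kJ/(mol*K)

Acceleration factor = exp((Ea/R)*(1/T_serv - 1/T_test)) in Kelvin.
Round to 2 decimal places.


AF = exp((71/0.008314)*(1/307.15 - 1/373.15))
= 136.68

136.68


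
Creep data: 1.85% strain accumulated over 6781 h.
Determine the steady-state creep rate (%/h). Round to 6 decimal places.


Rate = 1.85 / 6781 = 0.000273 %/h

0.000273


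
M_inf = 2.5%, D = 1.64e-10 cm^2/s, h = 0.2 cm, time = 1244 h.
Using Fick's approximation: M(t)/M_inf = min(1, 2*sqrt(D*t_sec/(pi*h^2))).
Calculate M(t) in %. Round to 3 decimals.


t = 4478400 s
ratio = min(1, 2*sqrt(1.64e-10*4478400/(pi*0.0400)))
= 0.152900
M(t) = 2.5 * 0.152900 = 0.382%

0.382


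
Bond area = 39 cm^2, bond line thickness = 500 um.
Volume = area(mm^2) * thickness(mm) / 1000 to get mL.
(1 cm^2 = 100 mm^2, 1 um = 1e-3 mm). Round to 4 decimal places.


area_mm2 = 39 * 100 = 3900
blt_mm = 500 * 1e-3 = 0.5
vol_mm3 = 3900 * 0.5 = 1950.0
vol_mL = 1950.0 / 1000 = 1.9500 mL

1.9500


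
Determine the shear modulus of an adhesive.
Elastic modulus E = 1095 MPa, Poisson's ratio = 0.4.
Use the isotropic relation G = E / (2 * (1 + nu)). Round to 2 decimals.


G = 1095 / (2*(1+0.4)) = 1095 / 2.80
= 391.07 MPa

391.07


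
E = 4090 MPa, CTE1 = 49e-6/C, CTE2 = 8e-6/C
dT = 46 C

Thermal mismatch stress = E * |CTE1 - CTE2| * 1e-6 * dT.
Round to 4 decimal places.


= 4090 * 41e-6 * 46
= 7.7137 MPa

7.7137


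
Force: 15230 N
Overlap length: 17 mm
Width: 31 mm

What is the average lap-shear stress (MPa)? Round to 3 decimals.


Average shear stress = F / (overlap * width)
= 15230 / (17 * 31)
= 28.899 MPa

28.899


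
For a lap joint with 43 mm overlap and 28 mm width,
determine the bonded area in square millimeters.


Area = 43 * 28 = 1204 mm^2

1204


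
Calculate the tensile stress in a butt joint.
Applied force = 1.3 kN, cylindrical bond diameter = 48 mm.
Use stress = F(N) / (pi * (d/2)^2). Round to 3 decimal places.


A = pi * 24.0^2 = 1809.5574 mm^2
sigma = 1300.0 / 1809.5574 = 0.718 MPa

0.718


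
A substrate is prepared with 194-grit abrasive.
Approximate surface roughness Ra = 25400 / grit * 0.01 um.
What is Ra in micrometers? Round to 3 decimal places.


Ra = 25400 / 194 * 0.01 = 1.309 um

1.309


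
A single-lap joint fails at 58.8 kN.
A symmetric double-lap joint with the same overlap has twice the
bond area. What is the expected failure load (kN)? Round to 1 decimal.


Double-lap load = 2 * 58.8 = 117.6 kN

117.6


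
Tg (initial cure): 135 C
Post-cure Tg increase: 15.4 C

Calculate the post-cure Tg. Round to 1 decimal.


Post-cure Tg = 135 + 15.4 = 150.4 C

150.4


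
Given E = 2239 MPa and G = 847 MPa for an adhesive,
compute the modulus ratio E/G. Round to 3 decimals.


E/G ratio = 2239 / 847 = 2.643

2.643


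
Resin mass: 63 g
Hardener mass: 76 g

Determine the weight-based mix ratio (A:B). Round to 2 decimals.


Ratio = 63 / 76 = 0.83

0.83


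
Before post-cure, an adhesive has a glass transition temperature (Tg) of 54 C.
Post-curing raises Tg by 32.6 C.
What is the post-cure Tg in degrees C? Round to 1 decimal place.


Tg_post = Tg_base + delta_Tg
= 54 + 32.6
= 86.6 C

86.6


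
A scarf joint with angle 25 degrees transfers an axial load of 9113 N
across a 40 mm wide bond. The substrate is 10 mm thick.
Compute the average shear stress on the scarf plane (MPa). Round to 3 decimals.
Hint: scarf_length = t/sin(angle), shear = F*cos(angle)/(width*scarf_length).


scarf_length = 10 / sin(25 deg) = 23.6620 mm
cos(25 deg) = 0.906308
shear stress = 9113 * 0.906308 / (40 * 23.6620)
= 8.726 MPa

8.726


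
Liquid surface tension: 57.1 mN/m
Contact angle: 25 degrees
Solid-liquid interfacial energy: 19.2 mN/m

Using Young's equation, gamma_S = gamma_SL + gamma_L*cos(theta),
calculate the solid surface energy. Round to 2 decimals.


gamma_S = 19.2 + 57.1 * cos(25)
= 70.95 mN/m

70.95


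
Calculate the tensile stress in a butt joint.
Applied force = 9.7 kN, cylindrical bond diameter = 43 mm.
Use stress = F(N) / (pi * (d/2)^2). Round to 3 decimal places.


A = pi * 21.5^2 = 1452.2012 mm^2
sigma = 9700.0 / 1452.2012 = 6.680 MPa

6.680


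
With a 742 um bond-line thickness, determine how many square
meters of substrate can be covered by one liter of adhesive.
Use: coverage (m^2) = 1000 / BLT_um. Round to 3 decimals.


Coverage = 1000 / 742 = 1.348 m^2

1.348


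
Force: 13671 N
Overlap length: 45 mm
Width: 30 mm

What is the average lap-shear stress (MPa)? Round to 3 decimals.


Average shear stress = F / (overlap * width)
= 13671 / (45 * 30)
= 10.127 MPa

10.127


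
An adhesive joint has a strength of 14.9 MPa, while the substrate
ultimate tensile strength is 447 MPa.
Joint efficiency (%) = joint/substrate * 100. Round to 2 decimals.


Efficiency = 14.9 / 447 * 100
= 3.33%

3.33


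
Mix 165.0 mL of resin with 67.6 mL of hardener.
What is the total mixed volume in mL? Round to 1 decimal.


Total = 165.0 + 67.6 = 232.6 mL

232.6


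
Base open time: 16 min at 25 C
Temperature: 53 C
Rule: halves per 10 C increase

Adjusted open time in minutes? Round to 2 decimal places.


Acceleration = 2^((53-25)/10) = 6.9644
Open time = 16 / 6.9644 = 2.30 min

2.30


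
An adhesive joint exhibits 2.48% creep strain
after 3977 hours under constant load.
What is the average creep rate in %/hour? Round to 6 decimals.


Creep rate = strain / time
= 2.48 / 3977
= 0.000624 %/h

0.000624


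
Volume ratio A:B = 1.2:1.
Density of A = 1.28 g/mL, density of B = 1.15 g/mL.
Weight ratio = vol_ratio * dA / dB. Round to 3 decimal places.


Wt ratio = 1.2 * 1.28 / 1.15
= 1.336

1.336


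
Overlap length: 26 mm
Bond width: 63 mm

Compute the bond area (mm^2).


Bond area = 26 * 63 = 1638 mm^2

1638


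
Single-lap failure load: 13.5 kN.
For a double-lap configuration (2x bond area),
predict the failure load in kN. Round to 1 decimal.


Failure load = 13.5 * 2 = 27.0 kN

27.0


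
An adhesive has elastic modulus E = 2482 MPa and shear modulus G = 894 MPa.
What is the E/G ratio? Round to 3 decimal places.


E/G = 2482 / 894 = 2.776

2.776


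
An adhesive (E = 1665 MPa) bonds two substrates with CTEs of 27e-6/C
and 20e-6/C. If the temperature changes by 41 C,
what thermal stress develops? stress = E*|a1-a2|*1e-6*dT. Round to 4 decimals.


Stress = 1665 * |27 - 20| * 1e-6 * 41
= 0.4779 MPa

0.4779


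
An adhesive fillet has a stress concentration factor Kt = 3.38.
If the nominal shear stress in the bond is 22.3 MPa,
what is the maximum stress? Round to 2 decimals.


Max stress = 22.3 * 3.38 = 75.37 MPa

75.37


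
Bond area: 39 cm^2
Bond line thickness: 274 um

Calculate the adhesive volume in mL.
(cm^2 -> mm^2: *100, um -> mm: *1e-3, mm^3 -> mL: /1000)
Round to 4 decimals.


V = 39*100 * 274*1e-3 / 1000
= 1.0686 mL

1.0686


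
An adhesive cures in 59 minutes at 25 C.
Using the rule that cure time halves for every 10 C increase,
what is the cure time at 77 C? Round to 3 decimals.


Factor = 2^((77 - 25) / 10) = 36.7583
Cure time = 59 / 36.7583
= 1.605 minutes

1.605


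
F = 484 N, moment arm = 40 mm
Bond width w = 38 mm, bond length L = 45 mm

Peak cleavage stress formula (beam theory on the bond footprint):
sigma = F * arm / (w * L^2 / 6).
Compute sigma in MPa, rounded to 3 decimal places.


sigma = (484 * 40) / (38 * 2025 / 6)
= 19360 * 6 / 76950
= 116160 / 76950
= 1.510 MPa

1.510


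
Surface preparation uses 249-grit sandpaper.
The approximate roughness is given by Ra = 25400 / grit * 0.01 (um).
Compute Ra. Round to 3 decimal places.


Ra = 25400 / 249 * 0.01
= 254 / 249
= 1.020 um

1.020


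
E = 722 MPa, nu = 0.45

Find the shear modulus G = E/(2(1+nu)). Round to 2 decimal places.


G = 722 / (2 * 1.45)
= 248.97 MPa

248.97


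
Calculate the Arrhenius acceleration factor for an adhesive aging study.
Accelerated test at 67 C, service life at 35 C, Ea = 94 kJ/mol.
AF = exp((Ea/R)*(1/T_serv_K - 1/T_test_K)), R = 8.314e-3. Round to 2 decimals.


T_test = 340.15 K, T_serv = 308.15 K
Ea/R = 94 / 0.008314 = 11306.23
AF = exp(11306.23 * (1/308.15 - 1/340.15))
= 31.55

31.55


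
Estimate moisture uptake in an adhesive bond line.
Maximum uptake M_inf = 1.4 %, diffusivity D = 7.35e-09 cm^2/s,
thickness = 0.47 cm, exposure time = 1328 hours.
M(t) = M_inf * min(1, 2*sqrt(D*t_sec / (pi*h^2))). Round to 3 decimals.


Convert time: 1328 h = 4780800 s
ratio = min(1, 2*sqrt(7.35e-09*4780800/(pi*0.47^2)))
= 0.450040
M(t) = 1.4 * 0.450040 = 0.630%

0.630


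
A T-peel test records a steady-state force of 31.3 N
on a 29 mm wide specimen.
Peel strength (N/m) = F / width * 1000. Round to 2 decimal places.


Peel strength = 31.3 / 29 * 1000
= 1079.31 N/m

1079.31


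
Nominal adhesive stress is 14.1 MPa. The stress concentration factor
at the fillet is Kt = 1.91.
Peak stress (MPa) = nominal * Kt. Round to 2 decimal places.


Peak = 14.1 * 1.91 = 26.93 MPa

26.93


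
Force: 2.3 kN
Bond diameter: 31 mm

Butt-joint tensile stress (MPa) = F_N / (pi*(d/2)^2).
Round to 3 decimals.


F_N = 2.3 * 1000 = 2300.0 N
A = pi*(15.5)^2 = 754.7676 mm^2
stress = 2300.0 / 754.7676 = 3.047 MPa

3.047


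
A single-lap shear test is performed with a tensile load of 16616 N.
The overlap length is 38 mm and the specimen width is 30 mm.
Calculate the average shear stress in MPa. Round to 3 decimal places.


Shear stress = F / (overlap * width)
= 16616 / (38 * 30)
= 16616 / 1140
= 14.575 MPa

14.575


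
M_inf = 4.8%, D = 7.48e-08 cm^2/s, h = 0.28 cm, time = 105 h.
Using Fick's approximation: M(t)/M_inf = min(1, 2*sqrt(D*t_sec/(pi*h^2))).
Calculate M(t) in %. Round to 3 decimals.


t = 378000 s
ratio = min(1, 2*sqrt(7.48e-08*378000/(pi*0.0784)))
= 0.677632
M(t) = 4.8 * 0.677632 = 3.253%

3.253


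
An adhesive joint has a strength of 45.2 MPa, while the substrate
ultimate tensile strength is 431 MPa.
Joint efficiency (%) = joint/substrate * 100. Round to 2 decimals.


Efficiency = 45.2 / 431 * 100
= 10.49%

10.49


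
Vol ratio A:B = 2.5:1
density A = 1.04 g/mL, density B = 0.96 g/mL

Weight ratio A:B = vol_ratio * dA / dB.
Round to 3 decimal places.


Weight ratio = 2.5 * 1.04 / 0.96
= 2.708

2.708


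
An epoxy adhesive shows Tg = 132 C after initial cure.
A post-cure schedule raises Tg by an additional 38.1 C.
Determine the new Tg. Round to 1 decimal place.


New Tg = 132 + 38.1
= 170.1 C

170.1


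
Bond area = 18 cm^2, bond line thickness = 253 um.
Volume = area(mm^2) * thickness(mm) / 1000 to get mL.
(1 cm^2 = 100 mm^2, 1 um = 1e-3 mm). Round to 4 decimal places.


area_mm2 = 18 * 100 = 1800
blt_mm = 253 * 1e-3 = 0.253
vol_mm3 = 1800 * 0.253 = 455.4
vol_mL = 455.4 / 1000 = 0.4554 mL

0.4554
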